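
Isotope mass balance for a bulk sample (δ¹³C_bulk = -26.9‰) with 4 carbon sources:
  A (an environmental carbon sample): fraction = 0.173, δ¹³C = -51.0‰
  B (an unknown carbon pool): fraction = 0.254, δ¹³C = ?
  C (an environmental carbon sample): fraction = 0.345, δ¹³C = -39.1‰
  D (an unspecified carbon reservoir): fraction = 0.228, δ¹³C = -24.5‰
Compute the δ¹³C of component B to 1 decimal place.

Isotope mass balance: δ_bulk = Σ fᵢ·δᵢ.
-26.9 = 0.173×(-51.0) + 0.254×δ_B + 0.345×(-39.1) + 0.228×(-24.5)
0.254·δ_B = -26.9 − (-27.898) = 0.998
δ_B = 0.998 / 0.254 = 3.93‰

3.9‰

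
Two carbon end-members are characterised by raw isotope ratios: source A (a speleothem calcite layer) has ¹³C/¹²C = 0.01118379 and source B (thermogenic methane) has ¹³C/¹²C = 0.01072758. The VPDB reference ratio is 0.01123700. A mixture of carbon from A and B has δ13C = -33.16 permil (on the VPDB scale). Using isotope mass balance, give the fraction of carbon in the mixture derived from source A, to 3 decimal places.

0.300

δ_A = (0.01118379/0.01123700 − 1)×1000 = (0.995265 − 1)×1000 = -4.735 permil
δ_B = (0.01072758/0.01123700 − 1)×1000 = (0.954666 − 1)×1000 = -45.334 permil
f_A = (δ_mix − δ_B)/(δ_A − δ_B) = (-33.16 − (-45.334))/(-4.735 − (-45.334))
f_A = 12.174 / 40.599 = 0.2999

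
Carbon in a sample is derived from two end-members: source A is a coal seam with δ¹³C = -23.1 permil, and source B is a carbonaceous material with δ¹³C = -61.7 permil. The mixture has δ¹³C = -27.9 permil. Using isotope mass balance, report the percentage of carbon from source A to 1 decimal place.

δ_mix = f_A·δ_A + (1 − f_A)·δ_B  ⇒  f_A = (δ_mix − δ_B)/(δ_A − δ_B)
f_A = (-27.9 − (-61.7)) / (-23.1 − (-61.7))
f_A = 33.8 / 38.6 = 0.8756

87.6%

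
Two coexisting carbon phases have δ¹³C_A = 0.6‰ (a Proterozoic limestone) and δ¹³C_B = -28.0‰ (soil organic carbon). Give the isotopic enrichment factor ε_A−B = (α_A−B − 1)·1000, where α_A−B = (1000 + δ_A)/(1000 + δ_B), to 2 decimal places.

α_A−B = (1000 + 0.6) / (1000 + -28.0) = 1000.6 / 972.0 = 1.029424
ε_A−B = (1.029424 − 1) × 1000 = 29.424‰
(The approximation ε ≈ δ_A − δ_B would give 28.6‰.)

29.42‰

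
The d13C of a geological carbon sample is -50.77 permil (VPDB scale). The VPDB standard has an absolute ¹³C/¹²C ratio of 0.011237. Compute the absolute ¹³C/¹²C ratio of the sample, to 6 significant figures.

R_sample = R_standard × (d13C/1000 + 1)
R_sample = 0.011237 × (-50.77/1000 + 1) = 0.011237 × 0.949230
R_sample = 0.0106665

0.0106665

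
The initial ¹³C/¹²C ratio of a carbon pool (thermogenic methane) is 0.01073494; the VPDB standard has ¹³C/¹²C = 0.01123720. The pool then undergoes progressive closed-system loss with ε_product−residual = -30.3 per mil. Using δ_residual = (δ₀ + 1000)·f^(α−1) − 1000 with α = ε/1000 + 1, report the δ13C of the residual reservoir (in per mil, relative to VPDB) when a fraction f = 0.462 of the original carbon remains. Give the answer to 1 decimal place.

δ₀ = (0.01073494/0.01123720 − 1)×1000 = (0.955304 − 1)×1000 = -44.696 per mil
α − 1 = ε/1000 = -0.0303
f^(α−1) = 0.462^(-0.0303) = 1.023673
δ_res = (-44.696 + 1000) × 1.023673 − 1000 = 977.919 − 1000 = -22.08 per mil

-22.1 per mil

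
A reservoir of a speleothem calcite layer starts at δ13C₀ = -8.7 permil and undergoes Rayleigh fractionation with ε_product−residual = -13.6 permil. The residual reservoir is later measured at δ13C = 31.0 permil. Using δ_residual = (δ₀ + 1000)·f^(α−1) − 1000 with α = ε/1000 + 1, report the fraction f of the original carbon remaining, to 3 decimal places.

α − 1 = ε/1000 = -0.0136
(δ_res + 1000)/(δ₀ + 1000) = (31.0 + 1000)/(-8.7 + 1000) = 1031.0/991.3 = 1.040048
f = 1.040048^(1/-0.0136) = exp(ln(1.040048)/-0.0136) = exp(0.03927/-0.0136)
f = exp(-2.8873) = 0.0557

0.056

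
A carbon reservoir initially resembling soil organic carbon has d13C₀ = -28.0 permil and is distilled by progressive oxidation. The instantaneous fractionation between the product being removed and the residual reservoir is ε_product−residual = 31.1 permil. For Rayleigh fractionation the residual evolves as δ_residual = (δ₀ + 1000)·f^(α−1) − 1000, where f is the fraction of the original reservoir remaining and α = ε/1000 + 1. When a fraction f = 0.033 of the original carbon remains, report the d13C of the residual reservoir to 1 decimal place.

-125.8 permil

Rayleigh residual: δ_res = (δ₀ + 1000)·f^(α−1) − 1000
α = ε/1000 + 1 = 1.03110, so α − 1 = 0.03110
f^(α−1) = 0.033^(0.03110) = 0.899344
δ_res = (-28.0 + 1000) × 0.899344 − 1000 = 874.162 − 1000 = -125.84 permil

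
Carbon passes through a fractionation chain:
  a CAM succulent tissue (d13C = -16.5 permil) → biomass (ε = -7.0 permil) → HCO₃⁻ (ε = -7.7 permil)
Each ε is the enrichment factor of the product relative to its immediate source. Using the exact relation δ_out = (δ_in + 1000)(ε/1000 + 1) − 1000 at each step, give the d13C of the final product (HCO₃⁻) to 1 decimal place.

-30.9 permil

step 1: δ = (-16.50 + 1000)·(-7.0/1000 + 1) − 1000 = -23.38 permil
step 2: δ = (-23.38 + 1000)·(-7.7/1000 + 1) − 1000 = -30.90 permil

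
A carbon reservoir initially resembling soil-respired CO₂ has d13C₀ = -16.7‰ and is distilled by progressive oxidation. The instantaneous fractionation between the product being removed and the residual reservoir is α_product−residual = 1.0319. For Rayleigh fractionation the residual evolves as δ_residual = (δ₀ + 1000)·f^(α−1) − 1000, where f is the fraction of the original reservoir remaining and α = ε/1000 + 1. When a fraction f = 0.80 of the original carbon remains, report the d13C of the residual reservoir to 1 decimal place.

Rayleigh residual: δ_res = (δ₀ + 1000)·f^(α−1) − 1000
α − 1 = 0.03190
f^(α−1) = 0.80^(0.03190) = 0.992907
δ_res = (-16.7 + 1000) × 0.992907 − 1000 = 976.325 − 1000 = -23.67‰

-23.7‰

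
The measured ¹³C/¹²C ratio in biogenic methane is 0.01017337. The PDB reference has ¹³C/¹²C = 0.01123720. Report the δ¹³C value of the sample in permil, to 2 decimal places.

-94.67 permil

δ¹³C = (R_sample / R_standard − 1) × 1000
R_sample / R_standard = 0.01017337 / 0.01123720 = 0.905330
δ¹³C = (0.905330 − 1) × 1000 = -94.670 permil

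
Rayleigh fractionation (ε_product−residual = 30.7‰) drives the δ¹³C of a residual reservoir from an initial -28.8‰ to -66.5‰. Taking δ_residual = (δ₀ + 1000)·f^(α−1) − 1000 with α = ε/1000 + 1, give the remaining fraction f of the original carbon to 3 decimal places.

α − 1 = ε/1000 = 0.0307
(δ_res + 1000)/(δ₀ + 1000) = (-66.5 + 1000)/(-28.8 + 1000) = 933.5/971.2 = 0.961182
f = 0.961182^(1/0.0307) = exp(ln(0.961182)/0.0307) = exp(-0.03959/0.0307)
f = exp(-1.2896) = 0.2754

0.275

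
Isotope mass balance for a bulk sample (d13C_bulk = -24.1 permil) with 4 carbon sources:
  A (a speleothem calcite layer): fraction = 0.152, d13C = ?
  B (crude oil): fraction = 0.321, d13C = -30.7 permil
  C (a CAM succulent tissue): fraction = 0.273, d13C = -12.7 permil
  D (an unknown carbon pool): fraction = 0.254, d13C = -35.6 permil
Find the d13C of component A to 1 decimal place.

-11.4 permil

Isotope mass balance: δ_bulk = Σ fᵢ·δᵢ.
-24.1 = 0.152×δ_A + 0.321×(-30.7) + 0.273×(-12.7) + 0.254×(-35.6)
0.152·δ_A = -24.1 − (-22.364) = -1.736
δ_A = -1.736 / 0.152 = -11.42 permil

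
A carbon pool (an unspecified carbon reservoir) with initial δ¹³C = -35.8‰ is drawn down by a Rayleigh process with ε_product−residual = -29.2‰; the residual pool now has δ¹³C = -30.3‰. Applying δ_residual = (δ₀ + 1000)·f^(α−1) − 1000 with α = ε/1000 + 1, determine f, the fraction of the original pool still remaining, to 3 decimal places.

0.823

α − 1 = ε/1000 = -0.0292
(δ_res + 1000)/(δ₀ + 1000) = (-30.3 + 1000)/(-35.8 + 1000) = 969.7/964.2 = 1.005704
f = 1.005704^(1/-0.0292) = exp(ln(1.005704)/-0.0292) = exp(0.00569/-0.0292)
f = exp(-0.1948) = 0.8230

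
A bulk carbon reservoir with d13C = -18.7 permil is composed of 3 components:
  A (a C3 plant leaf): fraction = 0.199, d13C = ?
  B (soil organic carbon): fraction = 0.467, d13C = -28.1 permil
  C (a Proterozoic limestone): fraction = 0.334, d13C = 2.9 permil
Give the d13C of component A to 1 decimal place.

Isotope mass balance: δ_bulk = Σ fᵢ·δᵢ.
-18.7 = 0.199×δ_A + 0.467×(-28.1) + 0.334×(2.9)
0.199·δ_A = -18.7 − (-12.154) = -6.546
δ_A = -6.546 / 0.199 = -32.89 permil

-32.9 permil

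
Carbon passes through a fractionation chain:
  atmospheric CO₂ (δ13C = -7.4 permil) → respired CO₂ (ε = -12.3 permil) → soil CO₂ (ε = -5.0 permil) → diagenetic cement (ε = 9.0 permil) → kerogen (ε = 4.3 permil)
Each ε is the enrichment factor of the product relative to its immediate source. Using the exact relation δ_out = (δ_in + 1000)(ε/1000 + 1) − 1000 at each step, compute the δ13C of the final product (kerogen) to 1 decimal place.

-11.5 permil

step 1: δ = (-7.40 + 1000)·(-12.3/1000 + 1) − 1000 = -19.61 permil
step 2: δ = (-19.61 + 1000)·(-5.0/1000 + 1) − 1000 = -24.51 permil
step 3: δ = (-24.51 + 1000)·(9.0/1000 + 1) − 1000 = -15.73 permil
step 4: δ = (-15.73 + 1000)·(4.3/1000 + 1) − 1000 = -11.50 permil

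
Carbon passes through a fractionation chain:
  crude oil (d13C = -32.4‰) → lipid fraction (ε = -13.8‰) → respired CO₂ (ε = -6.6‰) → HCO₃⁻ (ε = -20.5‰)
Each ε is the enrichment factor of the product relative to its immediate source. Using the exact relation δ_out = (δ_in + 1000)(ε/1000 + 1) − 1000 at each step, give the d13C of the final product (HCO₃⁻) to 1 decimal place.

-71.5‰

step 1: δ = (-32.40 + 1000)·(-13.8/1000 + 1) − 1000 = -45.75‰
step 2: δ = (-45.75 + 1000)·(-6.6/1000 + 1) − 1000 = -52.05‰
step 3: δ = (-52.05 + 1000)·(-20.5/1000 + 1) − 1000 = -71.48‰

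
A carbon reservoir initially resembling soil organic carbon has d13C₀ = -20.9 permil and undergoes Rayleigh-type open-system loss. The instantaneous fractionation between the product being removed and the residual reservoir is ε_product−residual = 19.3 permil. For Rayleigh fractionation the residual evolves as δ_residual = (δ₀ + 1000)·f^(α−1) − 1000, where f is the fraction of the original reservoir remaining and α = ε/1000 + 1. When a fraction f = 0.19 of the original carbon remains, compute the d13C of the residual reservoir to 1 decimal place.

Rayleigh residual: δ_res = (δ₀ + 1000)·f^(α−1) − 1000
α = ε/1000 + 1 = 1.01930, so α − 1 = 0.01930
f^(α−1) = 0.19^(0.01930) = 0.968456
δ_res = (-20.9 + 1000) × 0.968456 − 1000 = 948.215 − 1000 = -51.78 permil

-51.8 permil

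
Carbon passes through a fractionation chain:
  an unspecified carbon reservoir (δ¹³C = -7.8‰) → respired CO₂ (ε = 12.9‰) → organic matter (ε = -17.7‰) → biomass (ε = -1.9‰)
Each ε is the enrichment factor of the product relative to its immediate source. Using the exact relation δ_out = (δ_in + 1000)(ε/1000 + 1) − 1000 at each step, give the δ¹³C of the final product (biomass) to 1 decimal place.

step 1: δ = (-7.80 + 1000)·(12.9/1000 + 1) − 1000 = 5.00‰
step 2: δ = (5.00 + 1000)·(-17.7/1000 + 1) − 1000 = -12.79‰
step 3: δ = (-12.79 + 1000)·(-1.9/1000 + 1) − 1000 = -14.66‰

-14.7‰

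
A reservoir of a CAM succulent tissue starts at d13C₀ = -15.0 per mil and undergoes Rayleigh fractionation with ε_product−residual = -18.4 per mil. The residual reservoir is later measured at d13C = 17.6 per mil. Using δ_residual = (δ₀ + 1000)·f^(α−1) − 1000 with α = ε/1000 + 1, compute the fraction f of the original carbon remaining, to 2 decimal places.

α − 1 = ε/1000 = -0.0184
(δ_res + 1000)/(δ₀ + 1000) = (17.6 + 1000)/(-15.0 + 1000) = 1017.6/985.0 = 1.033096
f = 1.033096^(1/-0.0184) = exp(ln(1.033096)/-0.0184) = exp(0.03256/-0.0184)
f = exp(-1.7696) = 0.1704

0.17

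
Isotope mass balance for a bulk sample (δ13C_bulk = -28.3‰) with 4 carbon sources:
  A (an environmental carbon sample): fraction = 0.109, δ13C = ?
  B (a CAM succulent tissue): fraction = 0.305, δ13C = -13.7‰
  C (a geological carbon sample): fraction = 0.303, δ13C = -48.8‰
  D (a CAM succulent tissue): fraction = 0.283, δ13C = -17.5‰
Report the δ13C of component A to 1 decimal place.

-40.2‰

Isotope mass balance: δ_bulk = Σ fᵢ·δᵢ.
-28.3 = 0.109×δ_A + 0.305×(-13.7) + 0.303×(-48.8) + 0.283×(-17.5)
0.109·δ_A = -28.3 − (-23.917) = -4.383
δ_A = -4.383 / 0.109 = -40.21‰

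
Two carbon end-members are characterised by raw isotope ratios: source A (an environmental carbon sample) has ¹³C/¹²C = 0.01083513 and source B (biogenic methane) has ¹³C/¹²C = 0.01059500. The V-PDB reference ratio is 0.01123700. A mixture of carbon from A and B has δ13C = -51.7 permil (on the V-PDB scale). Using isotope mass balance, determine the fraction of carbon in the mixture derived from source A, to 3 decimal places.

0.254

δ_A = (0.01083513/0.01123700 − 1)×1000 = (0.964237 − 1)×1000 = -35.763 permil
δ_B = (0.01059500/0.01123700 − 1)×1000 = (0.942867 − 1)×1000 = -57.133 permil
f_A = (δ_mix − δ_B)/(δ_A − δ_B) = (-51.7 − (-57.133))/(-35.763 − (-57.133))
f_A = 5.433 / 21.370 = 0.2542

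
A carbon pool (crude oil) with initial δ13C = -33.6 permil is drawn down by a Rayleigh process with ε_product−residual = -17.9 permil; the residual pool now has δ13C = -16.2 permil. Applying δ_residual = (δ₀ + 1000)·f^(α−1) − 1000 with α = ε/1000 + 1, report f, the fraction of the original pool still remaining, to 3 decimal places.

α − 1 = ε/1000 = -0.0179
(δ_res + 1000)/(δ₀ + 1000) = (-16.2 + 1000)/(-33.6 + 1000) = 983.8/966.4 = 1.018005
f = 1.018005^(1/-0.0179) = exp(ln(1.018005)/-0.0179) = exp(0.01784/-0.0179)
f = exp(-0.9969) = 0.3690

0.369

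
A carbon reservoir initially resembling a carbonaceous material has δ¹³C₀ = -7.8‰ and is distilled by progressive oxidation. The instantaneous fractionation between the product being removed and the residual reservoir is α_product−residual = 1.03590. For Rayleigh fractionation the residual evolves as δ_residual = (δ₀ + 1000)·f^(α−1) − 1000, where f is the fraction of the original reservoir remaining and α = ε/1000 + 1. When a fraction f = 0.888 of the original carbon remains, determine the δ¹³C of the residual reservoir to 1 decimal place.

Rayleigh residual: δ_res = (δ₀ + 1000)·f^(α−1) − 1000
α − 1 = 0.03590
f^(α−1) = 0.888^(0.03590) = 0.995745
δ_res = (-7.8 + 1000) × 0.995745 − 1000 = 987.978 − 1000 = -12.02‰

-12.0‰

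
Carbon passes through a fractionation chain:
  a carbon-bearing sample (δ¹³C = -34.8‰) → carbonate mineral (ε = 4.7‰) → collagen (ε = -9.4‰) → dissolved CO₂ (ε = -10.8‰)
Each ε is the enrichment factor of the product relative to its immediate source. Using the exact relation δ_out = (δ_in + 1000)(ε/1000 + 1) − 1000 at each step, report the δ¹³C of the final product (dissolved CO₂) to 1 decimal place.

step 1: δ = (-34.80 + 1000)·(4.7/1000 + 1) − 1000 = -30.26‰
step 2: δ = (-30.26 + 1000)·(-9.4/1000 + 1) − 1000 = -39.38‰
step 3: δ = (-39.38 + 1000)·(-10.8/1000 + 1) − 1000 = -49.75‰

-49.8‰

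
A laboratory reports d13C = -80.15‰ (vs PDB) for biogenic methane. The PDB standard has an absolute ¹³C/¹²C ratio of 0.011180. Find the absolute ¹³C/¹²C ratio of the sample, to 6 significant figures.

0.0102839

R_sample = R_standard × (d13C/1000 + 1)
R_sample = 0.011180 × (-80.15/1000 + 1) = 0.011180 × 0.919850
R_sample = 0.0102839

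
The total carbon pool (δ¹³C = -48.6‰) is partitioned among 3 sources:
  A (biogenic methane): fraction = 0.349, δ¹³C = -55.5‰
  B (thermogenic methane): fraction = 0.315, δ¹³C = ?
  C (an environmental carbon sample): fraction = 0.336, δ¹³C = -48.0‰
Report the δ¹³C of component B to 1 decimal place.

Isotope mass balance: δ_bulk = Σ fᵢ·δᵢ.
-48.6 = 0.349×(-55.5) + 0.315×δ_B + 0.336×(-48.0)
0.315·δ_B = -48.6 − (-35.498) = -13.102
δ_B = -13.102 / 0.315 = -41.60‰

-41.6‰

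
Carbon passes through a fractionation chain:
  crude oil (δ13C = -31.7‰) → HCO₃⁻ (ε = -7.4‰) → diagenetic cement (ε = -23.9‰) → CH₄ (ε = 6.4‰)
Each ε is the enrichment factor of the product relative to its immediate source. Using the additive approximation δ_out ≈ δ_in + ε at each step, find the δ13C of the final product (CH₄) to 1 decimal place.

-56.6‰

step 1: δ ≈ -31.7 + (-7.4) = -39.1‰
step 2: δ ≈ -39.1 + (-23.9) = -63.0‰
step 3: δ ≈ -63.0 + (6.4) = -56.6‰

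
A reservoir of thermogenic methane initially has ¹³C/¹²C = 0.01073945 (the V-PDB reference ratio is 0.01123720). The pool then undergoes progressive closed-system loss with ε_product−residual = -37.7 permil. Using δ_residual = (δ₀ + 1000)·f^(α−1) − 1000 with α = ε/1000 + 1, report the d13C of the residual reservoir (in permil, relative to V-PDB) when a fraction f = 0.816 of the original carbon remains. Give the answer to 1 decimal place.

δ₀ = (0.01073945/0.01123720 − 1)×1000 = (0.955705 − 1)×1000 = -44.295 permil
α − 1 = ε/1000 = -0.0377
f^(α−1) = 0.816^(-0.0377) = 1.007695
δ_res = (-44.295 + 1000) × 1.007695 − 1000 = 963.060 − 1000 = -36.94 permil

-36.9 permil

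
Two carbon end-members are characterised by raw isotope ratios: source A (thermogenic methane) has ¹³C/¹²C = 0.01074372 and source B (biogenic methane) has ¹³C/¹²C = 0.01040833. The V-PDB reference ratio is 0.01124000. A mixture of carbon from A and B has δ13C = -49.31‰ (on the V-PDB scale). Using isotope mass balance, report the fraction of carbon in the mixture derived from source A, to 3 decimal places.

0.827

δ_A = (0.01074372/0.01124000 − 1)×1000 = (0.955847 − 1)×1000 = -44.153‰
δ_B = (0.01040833/0.01124000 − 1)×1000 = (0.926008 − 1)×1000 = -73.992‰
f_A = (δ_mix − δ_B)/(δ_A − δ_B) = (-49.31 − (-73.992))/(-44.153 − (-73.992))
f_A = 24.682 / 29.839 = 0.8272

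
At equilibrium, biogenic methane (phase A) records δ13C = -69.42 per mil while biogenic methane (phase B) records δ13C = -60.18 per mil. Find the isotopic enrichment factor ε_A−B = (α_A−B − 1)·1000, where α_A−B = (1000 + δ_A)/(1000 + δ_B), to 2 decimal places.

α_A−B = (1000 + -69.42) / (1000 + -60.18) = 930.58 / 939.82 = 0.990168
ε_A−B = (0.990168 − 1) × 1000 = -9.832 per mil
(The approximation ε ≈ δ_A − δ_B would give -9.24 per mil.)

-9.83 per mil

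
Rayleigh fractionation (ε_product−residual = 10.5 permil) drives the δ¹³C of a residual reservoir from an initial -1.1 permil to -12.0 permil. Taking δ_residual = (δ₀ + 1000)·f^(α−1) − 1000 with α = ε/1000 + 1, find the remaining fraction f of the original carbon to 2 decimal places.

0.35

α − 1 = ε/1000 = 0.0105
(δ_res + 1000)/(δ₀ + 1000) = (-12.0 + 1000)/(-1.1 + 1000) = 988.0/998.9 = 0.989088
f = 0.989088^(1/0.0105) = exp(ln(0.989088)/0.0105) = exp(-0.01097/0.0105)
f = exp(-1.0450) = 0.3517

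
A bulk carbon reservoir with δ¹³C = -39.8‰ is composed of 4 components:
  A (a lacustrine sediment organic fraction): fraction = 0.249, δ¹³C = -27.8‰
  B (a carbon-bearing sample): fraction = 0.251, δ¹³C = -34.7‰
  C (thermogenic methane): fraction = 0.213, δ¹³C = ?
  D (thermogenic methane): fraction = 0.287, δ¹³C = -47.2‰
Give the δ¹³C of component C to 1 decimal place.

Isotope mass balance: δ_bulk = Σ fᵢ·δᵢ.
-39.8 = 0.249×(-27.8) + 0.251×(-34.7) + 0.213×δ_C + 0.287×(-47.2)
0.213·δ_C = -39.8 − (-29.178) = -10.622
δ_C = -10.622 / 0.213 = -49.87‰

-49.9‰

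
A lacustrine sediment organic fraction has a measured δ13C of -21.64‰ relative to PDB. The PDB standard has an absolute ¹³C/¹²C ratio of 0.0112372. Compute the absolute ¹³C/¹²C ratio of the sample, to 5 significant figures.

0.010994

R_sample = R_standard × (δ13C/1000 + 1)
R_sample = 0.0112372 × (-21.64/1000 + 1) = 0.0112372 × 0.978360
R_sample = 0.0109940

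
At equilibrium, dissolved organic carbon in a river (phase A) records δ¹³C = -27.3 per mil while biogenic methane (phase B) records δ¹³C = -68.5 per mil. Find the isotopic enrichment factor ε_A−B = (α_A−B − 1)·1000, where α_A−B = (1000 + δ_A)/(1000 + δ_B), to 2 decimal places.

44.23 per mil

α_A−B = (1000 + -27.3) / (1000 + -68.5) = 972.7 / 931.5 = 1.044230
ε_A−B = (1.044230 − 1) × 1000 = 44.230 per mil
(The approximation ε ≈ δ_A − δ_B would give 41.2 per mil.)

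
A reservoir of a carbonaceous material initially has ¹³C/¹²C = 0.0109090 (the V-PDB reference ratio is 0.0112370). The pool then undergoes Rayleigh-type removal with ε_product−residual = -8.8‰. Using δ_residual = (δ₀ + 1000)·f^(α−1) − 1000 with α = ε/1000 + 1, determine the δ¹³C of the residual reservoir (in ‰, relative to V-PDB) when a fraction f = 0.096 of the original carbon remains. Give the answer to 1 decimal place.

δ₀ = (0.0109090/0.0112370 − 1)×1000 = (0.970811 − 1)×1000 = -29.189‰
α − 1 = ε/1000 = -0.0088
f^(α−1) = 0.096^(-0.0088) = 1.020836
δ_res = (-29.189 + 1000) × 1.020836 − 1000 = 991.039 − 1000 = -8.96‰

-9.0‰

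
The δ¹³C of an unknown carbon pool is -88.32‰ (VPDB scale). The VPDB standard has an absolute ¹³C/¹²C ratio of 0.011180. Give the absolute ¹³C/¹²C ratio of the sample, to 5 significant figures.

R_sample = R_standard × (δ¹³C/1000 + 1)
R_sample = 0.011180 × (-88.32/1000 + 1) = 0.011180 × 0.911680
R_sample = 0.0101926

0.010193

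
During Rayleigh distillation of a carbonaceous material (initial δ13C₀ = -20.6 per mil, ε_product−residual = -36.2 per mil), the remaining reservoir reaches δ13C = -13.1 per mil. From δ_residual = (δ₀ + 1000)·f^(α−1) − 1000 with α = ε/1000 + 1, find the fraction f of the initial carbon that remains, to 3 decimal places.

α − 1 = ε/1000 = -0.0362
(δ_res + 1000)/(δ₀ + 1000) = (-13.1 + 1000)/(-20.6 + 1000) = 986.9/979.4 = 1.007658
f = 1.007658^(1/-0.0362) = exp(ln(1.007658)/-0.0362) = exp(0.00763/-0.0362)
f = exp(-0.2107) = 0.8100

0.810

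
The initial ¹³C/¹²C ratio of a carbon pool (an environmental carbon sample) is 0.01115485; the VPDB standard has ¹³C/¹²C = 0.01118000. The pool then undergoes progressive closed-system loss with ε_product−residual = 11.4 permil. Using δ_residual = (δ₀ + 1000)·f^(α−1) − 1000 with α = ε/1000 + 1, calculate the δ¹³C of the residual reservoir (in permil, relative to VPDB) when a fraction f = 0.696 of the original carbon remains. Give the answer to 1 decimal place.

δ₀ = (0.01115485/0.01118000 − 1)×1000 = (0.997750 − 1)×1000 = -2.250 permil
α − 1 = ε/1000 = 0.0114
f^(α−1) = 0.696^(0.0114) = 0.995877
δ_res = (-2.250 + 1000) × 0.995877 − 1000 = 993.637 − 1000 = -6.36 permil

-6.4 permil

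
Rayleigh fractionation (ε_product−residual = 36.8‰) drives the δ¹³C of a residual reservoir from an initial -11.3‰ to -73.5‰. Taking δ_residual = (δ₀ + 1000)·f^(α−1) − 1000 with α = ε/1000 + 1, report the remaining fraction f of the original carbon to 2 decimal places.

0.17

α − 1 = ε/1000 = 0.0368
(δ_res + 1000)/(δ₀ + 1000) = (-73.5 + 1000)/(-11.3 + 1000) = 926.5/988.7 = 0.937089
f = 0.937089^(1/0.0368) = exp(ln(0.937089)/0.0368) = exp(-0.06498/0.0368)
f = exp(-1.7657) = 0.1711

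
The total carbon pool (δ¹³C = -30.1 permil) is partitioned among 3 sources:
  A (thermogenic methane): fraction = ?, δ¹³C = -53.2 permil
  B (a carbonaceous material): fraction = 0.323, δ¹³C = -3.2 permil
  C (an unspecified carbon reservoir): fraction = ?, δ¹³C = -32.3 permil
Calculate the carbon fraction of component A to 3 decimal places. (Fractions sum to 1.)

0.344

Let f_A and f_C be the unknown fractions; fractions sum to 1 so f_A + f_C = 0.677.
Mass balance: Σ fᵢ·δᵢ = δ_bulk ⇒ f_A·(-53.2) + f_C·(-32.3) = -30.1 − (-1.034) = -29.066
Substitute f_C = 0.677 − f_A:
f_A·(-53.2 − -32.3) = -29.066 − 0.677×(-32.3) = -7.199
f_A = -7.199 / -20.9 = 0.3445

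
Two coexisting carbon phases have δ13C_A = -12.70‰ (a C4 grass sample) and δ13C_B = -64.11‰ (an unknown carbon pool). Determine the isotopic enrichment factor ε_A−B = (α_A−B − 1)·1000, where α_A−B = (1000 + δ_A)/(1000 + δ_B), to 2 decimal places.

54.93‰

α_A−B = (1000 + -12.70) / (1000 + -64.11) = 987.30 / 935.89 = 1.054932
ε_A−B = (1.054932 − 1) × 1000 = 54.932‰
(The approximation ε ≈ δ_A − δ_B would give 51.41‰.)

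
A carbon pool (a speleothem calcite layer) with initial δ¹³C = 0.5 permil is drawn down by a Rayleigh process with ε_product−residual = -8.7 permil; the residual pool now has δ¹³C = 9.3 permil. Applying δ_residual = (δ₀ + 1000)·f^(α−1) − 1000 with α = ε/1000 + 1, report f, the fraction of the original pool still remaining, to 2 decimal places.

α − 1 = ε/1000 = -0.0087
(δ_res + 1000)/(δ₀ + 1000) = (9.3 + 1000)/(0.5 + 1000) = 1009.3/1000.5 = 1.008796
f = 1.008796^(1/-0.0087) = exp(ln(1.008796)/-0.0087) = exp(0.00876/-0.0087)
f = exp(-1.0066) = 0.3655

0.37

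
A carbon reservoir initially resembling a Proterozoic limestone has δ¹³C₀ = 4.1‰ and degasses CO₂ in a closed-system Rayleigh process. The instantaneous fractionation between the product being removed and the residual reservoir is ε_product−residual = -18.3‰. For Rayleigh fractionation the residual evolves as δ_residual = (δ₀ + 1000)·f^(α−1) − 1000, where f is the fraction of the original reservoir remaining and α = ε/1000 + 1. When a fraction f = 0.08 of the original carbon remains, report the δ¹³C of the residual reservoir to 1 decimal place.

Rayleigh residual: δ_res = (δ₀ + 1000)·f^(α−1) − 1000
α = ε/1000 + 1 = 0.98170, so α − 1 = -0.01830
f^(α−1) = 0.08^(-0.01830) = 1.047306
δ_res = (4.1 + 1000) × 1.047306 − 1000 = 1051.600 − 1000 = 51.60‰

51.6‰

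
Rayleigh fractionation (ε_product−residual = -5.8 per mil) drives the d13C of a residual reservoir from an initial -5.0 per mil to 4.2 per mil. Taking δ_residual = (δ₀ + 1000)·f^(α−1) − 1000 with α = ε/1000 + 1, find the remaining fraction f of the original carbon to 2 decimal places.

0.20

α − 1 = ε/1000 = -0.0058
(δ_res + 1000)/(δ₀ + 1000) = (4.2 + 1000)/(-5.0 + 1000) = 1004.2/995.0 = 1.009246
f = 1.009246^(1/-0.0058) = exp(ln(1.009246)/-0.0058) = exp(0.00920/-0.0058)
f = exp(-1.5869) = 0.2046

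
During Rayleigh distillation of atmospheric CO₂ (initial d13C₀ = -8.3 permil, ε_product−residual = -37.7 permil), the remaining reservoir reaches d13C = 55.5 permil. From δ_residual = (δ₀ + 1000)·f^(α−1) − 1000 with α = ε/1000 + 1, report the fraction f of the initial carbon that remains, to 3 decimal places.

α − 1 = ε/1000 = -0.0377
(δ_res + 1000)/(δ₀ + 1000) = (55.5 + 1000)/(-8.3 + 1000) = 1055.5/991.7 = 1.064334
f = 1.064334^(1/-0.0377) = exp(ln(1.064334)/-0.0377) = exp(0.06235/-0.0377)
f = exp(-1.6538) = 0.1913

0.191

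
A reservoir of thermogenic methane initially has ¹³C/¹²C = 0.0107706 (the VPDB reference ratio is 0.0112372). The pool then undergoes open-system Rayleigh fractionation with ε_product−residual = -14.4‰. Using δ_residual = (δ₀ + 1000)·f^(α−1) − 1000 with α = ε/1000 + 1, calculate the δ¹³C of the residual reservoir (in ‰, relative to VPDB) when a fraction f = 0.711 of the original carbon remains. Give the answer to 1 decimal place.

δ₀ = (0.0107706/0.0112372 − 1)×1000 = (0.958477 − 1)×1000 = -41.523‰
α − 1 = ε/1000 = -0.0144
f^(α−1) = 0.711^(-0.0144) = 1.004924
δ_res = (-41.523 + 1000) × 1.004924 − 1000 = 963.196 − 1000 = -36.80‰

-36.8‰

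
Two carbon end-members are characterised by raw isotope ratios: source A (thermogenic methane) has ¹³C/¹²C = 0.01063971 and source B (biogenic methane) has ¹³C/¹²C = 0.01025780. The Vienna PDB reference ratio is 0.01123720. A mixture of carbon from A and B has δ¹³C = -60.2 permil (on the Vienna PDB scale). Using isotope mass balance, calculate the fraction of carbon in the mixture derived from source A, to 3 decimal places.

0.793

δ_A = (0.01063971/0.01123720 − 1)×1000 = (0.946829 − 1)×1000 = -53.171 permil
δ_B = (0.01025780/0.01123720 − 1)×1000 = (0.912843 − 1)×1000 = -87.157 permil
f_A = (δ_mix − δ_B)/(δ_A − δ_B) = (-60.2 − (-87.157))/(-53.171 − (-87.157))
f_A = 26.957 / 33.986 = 0.7932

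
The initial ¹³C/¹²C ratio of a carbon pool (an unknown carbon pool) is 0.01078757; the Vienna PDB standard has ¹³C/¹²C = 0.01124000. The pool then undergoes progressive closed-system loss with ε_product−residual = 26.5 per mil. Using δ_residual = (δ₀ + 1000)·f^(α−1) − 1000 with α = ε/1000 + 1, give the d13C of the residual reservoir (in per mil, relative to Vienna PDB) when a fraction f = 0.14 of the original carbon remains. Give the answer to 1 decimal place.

-89.0 per mil

δ₀ = (0.01078757/0.01124000 − 1)×1000 = (0.959748 − 1)×1000 = -40.252 per mil
α − 1 = ε/1000 = 0.0265
f^(α−1) = 0.14^(0.0265) = 0.949232
δ_res = (-40.252 + 1000) × 0.949232 − 1000 = 911.024 − 1000 = -88.98 per mil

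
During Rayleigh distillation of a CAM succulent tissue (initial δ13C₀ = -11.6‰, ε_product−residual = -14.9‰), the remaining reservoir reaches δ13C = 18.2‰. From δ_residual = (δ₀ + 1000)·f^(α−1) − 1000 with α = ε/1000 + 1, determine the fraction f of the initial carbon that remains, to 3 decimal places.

α − 1 = ε/1000 = -0.0149
(δ_res + 1000)/(δ₀ + 1000) = (18.2 + 1000)/(-11.6 + 1000) = 1018.2/988.4 = 1.030150
f = 1.030150^(1/-0.0149) = exp(ln(1.030150)/-0.0149) = exp(0.02970/-0.0149)
f = exp(-1.9936) = 0.1362

0.136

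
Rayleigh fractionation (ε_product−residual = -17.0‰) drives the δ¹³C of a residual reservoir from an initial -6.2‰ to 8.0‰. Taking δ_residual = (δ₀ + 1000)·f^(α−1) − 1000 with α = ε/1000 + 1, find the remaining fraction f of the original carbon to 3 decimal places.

0.434

α − 1 = ε/1000 = -0.0170
(δ_res + 1000)/(δ₀ + 1000) = (8.0 + 1000)/(-6.2 + 1000) = 1008.0/993.8 = 1.014289
f = 1.014289^(1/-0.0170) = exp(ln(1.014289)/-0.0170) = exp(0.01419/-0.0170)
f = exp(-0.8346) = 0.4341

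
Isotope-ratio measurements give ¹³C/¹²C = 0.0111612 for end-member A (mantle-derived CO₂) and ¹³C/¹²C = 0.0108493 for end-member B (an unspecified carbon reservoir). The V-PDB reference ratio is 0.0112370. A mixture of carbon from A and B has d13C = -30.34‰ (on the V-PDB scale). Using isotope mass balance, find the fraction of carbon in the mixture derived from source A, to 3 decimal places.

δ_A = (0.0111612/0.0112370 − 1)×1000 = (0.993254 − 1)×1000 = -6.746‰
δ_B = (0.0108493/0.0112370 − 1)×1000 = (0.965498 − 1)×1000 = -34.502‰
f_A = (δ_mix − δ_B)/(δ_A − δ_B) = (-30.34 − (-34.502))/(-6.746 − (-34.502))
f_A = 4.162 / 27.757 = 0.1500

0.150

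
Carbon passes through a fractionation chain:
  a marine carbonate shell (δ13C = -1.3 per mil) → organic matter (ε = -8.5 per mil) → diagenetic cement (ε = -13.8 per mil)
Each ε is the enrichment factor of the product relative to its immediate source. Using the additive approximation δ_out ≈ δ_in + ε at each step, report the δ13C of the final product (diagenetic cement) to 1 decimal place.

step 1: δ ≈ -1.3 + (-8.5) = -9.8 per mil
step 2: δ ≈ -9.8 + (-13.8) = -23.6 per mil

-23.6 per mil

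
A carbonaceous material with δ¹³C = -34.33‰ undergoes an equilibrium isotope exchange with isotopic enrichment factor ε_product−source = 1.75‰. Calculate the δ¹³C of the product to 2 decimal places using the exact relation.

-32.64‰

To first order, δ_product ≈ δ_source + ε = -32.58‰.
Exactly, δ_product = (δ_source + 1000)·(ε/1000 + 1) − 1000.
δ_product = (-34.33 + 1000) × (1.75/1000 + 1) − 1000
δ_product = -32.640‰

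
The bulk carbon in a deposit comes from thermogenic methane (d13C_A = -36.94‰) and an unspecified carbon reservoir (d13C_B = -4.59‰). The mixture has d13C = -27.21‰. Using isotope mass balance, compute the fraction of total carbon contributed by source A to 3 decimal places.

0.699

δ_mix = f_A·δ_A + (1 − f_A)·δ_B  ⇒  f_A = (δ_mix − δ_B)/(δ_A − δ_B)
f_A = (-27.21 − (-4.59)) / (-36.94 − (-4.59))
f_A = -22.62 / -32.35 = 0.6992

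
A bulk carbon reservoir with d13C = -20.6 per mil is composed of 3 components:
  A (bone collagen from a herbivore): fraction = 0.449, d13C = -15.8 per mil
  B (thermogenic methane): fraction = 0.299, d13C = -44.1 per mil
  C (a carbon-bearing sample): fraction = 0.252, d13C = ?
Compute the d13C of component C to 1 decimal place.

Isotope mass balance: δ_bulk = Σ fᵢ·δᵢ.
-20.6 = 0.449×(-15.8) + 0.299×(-44.1) + 0.252×δ_C
0.252·δ_C = -20.6 − (-20.280) = -0.320
δ_C = -0.320 / 0.252 = -1.27 per mil

-1.3 per mil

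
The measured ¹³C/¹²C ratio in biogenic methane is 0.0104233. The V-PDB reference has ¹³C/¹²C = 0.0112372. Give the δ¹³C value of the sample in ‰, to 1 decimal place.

-72.4‰

δ¹³C = (R_sample / R_standard − 1) × 1000
R_sample / R_standard = 0.0104233 / 0.0112372 = 0.927571
δ¹³C = (0.927571 − 1) × 1000 = -72.43‰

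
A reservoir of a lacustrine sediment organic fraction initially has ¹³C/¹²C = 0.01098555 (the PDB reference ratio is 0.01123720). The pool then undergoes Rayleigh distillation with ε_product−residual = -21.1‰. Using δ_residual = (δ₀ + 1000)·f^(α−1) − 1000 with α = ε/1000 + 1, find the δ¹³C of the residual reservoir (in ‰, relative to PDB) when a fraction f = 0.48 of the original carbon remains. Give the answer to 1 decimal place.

δ₀ = (0.01098555/0.01123720 − 1)×1000 = (0.977606 − 1)×1000 = -22.394‰
α − 1 = ε/1000 = -0.0211
f^(α−1) = 0.48^(-0.0211) = 1.015607
δ_res = (-22.394 + 1000) × 1.015607 − 1000 = 992.863 − 1000 = -7.14‰

-7.1‰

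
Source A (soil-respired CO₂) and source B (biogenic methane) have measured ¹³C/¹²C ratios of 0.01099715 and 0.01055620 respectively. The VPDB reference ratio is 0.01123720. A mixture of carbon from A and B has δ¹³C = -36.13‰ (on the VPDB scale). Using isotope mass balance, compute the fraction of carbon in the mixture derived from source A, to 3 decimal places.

δ_A = (0.01099715/0.01123720 − 1)×1000 = (0.978638 − 1)×1000 = -21.362‰
δ_B = (0.01055620/0.01123720 − 1)×1000 = (0.939398 − 1)×1000 = -60.602‰
f_A = (δ_mix − δ_B)/(δ_A − δ_B) = (-36.13 − (-60.602))/(-21.362 − (-60.602))
f_A = 24.472 / 39.240 = 0.6237

0.624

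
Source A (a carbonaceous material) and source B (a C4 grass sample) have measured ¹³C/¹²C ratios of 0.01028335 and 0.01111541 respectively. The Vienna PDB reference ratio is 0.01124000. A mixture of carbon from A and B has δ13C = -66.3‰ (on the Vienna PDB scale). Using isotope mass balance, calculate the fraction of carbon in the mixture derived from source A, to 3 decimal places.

δ_A = (0.01028335/0.01124000 − 1)×1000 = (0.914889 − 1)×1000 = -85.111‰
δ_B = (0.01111541/0.01124000 − 1)×1000 = (0.988915 − 1)×1000 = -11.085‰
f_A = (δ_mix − δ_B)/(δ_A − δ_B) = (-66.3 − (-11.085))/(-85.111 − (-11.085))
f_A = -55.215 / -74.027 = 0.7459

0.746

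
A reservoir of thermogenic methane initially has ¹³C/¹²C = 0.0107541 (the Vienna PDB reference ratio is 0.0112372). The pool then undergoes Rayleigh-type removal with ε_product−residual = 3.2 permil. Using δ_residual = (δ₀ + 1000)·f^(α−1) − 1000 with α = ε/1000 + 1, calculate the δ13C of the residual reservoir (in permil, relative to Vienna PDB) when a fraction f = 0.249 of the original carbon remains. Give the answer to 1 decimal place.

-47.2 permil

δ₀ = (0.0107541/0.0112372 − 1)×1000 = (0.957009 − 1)×1000 = -42.991 permil
α − 1 = ε/1000 = 0.0032
f^(α−1) = 0.249^(0.0032) = 0.995561
δ_res = (-42.991 + 1000) × 0.995561 − 1000 = 952.761 − 1000 = -47.24 permil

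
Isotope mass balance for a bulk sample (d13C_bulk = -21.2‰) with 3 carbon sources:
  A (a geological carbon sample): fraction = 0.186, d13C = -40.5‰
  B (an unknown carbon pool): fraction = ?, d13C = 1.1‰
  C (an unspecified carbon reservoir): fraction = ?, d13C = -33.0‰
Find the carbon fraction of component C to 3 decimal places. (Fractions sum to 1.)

0.427

Let f_C and f_B be the unknown fractions; fractions sum to 1 so f_C + f_B = 0.814.
Mass balance: Σ fᵢ·δᵢ = δ_bulk ⇒ f_C·(-33.0) + f_B·(1.1) = -21.2 − (-7.533) = -13.667
Substitute f_B = 0.814 − f_C:
f_C·(-33.0 − 1.1) = -13.667 − 0.814×(1.1) = -14.562
f_C = -14.562 / -34.1 = 0.4270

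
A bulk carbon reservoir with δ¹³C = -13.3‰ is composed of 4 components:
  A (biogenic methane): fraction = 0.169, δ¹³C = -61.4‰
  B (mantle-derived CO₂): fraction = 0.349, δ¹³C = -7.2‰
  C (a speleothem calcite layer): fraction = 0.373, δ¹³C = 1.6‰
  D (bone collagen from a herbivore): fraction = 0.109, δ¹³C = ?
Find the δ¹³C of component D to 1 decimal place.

-9.2‰

Isotope mass balance: δ_bulk = Σ fᵢ·δᵢ.
-13.3 = 0.169×(-61.4) + 0.349×(-7.2) + 0.373×(1.6) + 0.109×δ_D
0.109·δ_D = -13.3 − (-12.293) = -1.007
δ_D = -1.007 / 0.109 = -9.24‰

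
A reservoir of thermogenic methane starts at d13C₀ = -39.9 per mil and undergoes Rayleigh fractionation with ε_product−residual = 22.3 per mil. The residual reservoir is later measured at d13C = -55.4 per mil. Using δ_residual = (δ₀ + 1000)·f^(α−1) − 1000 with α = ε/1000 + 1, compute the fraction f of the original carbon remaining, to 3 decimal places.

0.482

α − 1 = ε/1000 = 0.0223
(δ_res + 1000)/(δ₀ + 1000) = (-55.4 + 1000)/(-39.9 + 1000) = 944.6/960.1 = 0.983856
f = 0.983856^(1/0.0223) = exp(ln(0.983856)/0.0223) = exp(-0.01628/0.0223)
f = exp(-0.7299) = 0.4820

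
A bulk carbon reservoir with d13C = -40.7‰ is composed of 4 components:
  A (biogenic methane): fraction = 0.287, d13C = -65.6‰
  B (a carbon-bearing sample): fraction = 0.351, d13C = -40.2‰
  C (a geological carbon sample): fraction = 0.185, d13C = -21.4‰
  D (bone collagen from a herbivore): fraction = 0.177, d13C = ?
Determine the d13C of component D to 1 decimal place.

Isotope mass balance: δ_bulk = Σ fᵢ·δᵢ.
-40.7 = 0.287×(-65.6) + 0.351×(-40.2) + 0.185×(-21.4) + 0.177×δ_D
0.177·δ_D = -40.7 − (-36.896) = -3.804
δ_D = -3.804 / 0.177 = -21.49‰

-21.5‰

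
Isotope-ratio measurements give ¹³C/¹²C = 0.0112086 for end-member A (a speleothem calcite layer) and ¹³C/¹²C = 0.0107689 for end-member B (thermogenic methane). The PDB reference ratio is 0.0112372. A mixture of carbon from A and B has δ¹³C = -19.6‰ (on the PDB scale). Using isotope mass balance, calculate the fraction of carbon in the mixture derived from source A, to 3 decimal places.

δ_A = (0.0112086/0.0112372 − 1)×1000 = (0.997455 − 1)×1000 = -2.545‰
δ_B = (0.0107689/0.0112372 − 1)×1000 = (0.958326 − 1)×1000 = -41.674‰
f_A = (δ_mix − δ_B)/(δ_A − δ_B) = (-19.6 − (-41.674))/(-2.545 − (-41.674))
f_A = 22.074 / 39.129 = 0.5641

0.564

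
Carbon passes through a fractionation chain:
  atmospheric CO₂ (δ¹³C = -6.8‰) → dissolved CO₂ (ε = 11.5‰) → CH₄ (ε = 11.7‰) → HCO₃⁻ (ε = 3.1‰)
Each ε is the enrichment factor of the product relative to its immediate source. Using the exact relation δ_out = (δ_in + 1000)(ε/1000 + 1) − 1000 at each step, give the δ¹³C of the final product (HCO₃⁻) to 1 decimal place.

step 1: δ = (-6.80 + 1000)·(11.5/1000 + 1) − 1000 = 4.62‰
step 2: δ = (4.62 + 1000)·(11.7/1000 + 1) − 1000 = 16.38‰
step 3: δ = (16.38 + 1000)·(3.1/1000 + 1) − 1000 = 19.53‰

19.5‰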